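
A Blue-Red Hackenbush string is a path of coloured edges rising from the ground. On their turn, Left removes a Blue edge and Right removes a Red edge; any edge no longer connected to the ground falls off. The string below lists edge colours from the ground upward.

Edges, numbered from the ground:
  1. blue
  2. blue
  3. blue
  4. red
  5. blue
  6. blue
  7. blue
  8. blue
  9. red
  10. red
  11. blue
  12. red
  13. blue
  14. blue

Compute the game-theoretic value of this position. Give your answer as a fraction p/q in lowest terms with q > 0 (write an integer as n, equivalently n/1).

6039/2048

edge 1 of 14 (blue): { 0 | none } => 1
edge 2 of 14 (blue): { 0,1 | none } => 2
edge 3 of 14 (blue): { 0,1,2 | none } => 3
edge 4 of 14 (red): { 0,1,2 | 3 } => 5/2
edge 5 of 14 (blue): { 0,1,2,5/2 | 3 } => 11/4
edge 6 of 14 (blue): { 0,1,2,5/2,11/4 | 3 } => 23/8
edge 7 of 14 (blue): { 0,1,2,5/2,11/4,23/8 | 3 } => 47/16
edge 8 of 14 (blue): { 0,1,2,5/2,11/4,23/8,47/16 | 3 } => 95/32
edge 9 of 14 (red): { 0,1,2,5/2,11/4,23/8,47/16 | 95/32,3 } => 189/64
edge 10 of 14 (red): { 0,1,2,5/2,11/4,23/8,47/16 | 189/64,95/32,3 } => 377/128
edge 11 of 14 (blue): { 0,1,2,5/2,11/4,23/8,47/16,377/128 | 189/64,95/32,3 } => 755/256
edge 12 of 14 (red): { 0,1,2,5/2,11/4,23/8,47/16,377/128 | 755/256,189/64,95/32,3 } => 1509/512
edge 13 of 14 (blue): { 0,1,2,5/2,11/4,23/8,47/16,377/128,1509/512 | 755/256,189/64,95/32,3 } => 3019/1024
edge 14 of 14 (blue): { 0,1,2,5/2,11/4,23/8,47/16,377/128,1509/512,3019/1024 | 755/256,189/64,95/32,3 } => 6039/2048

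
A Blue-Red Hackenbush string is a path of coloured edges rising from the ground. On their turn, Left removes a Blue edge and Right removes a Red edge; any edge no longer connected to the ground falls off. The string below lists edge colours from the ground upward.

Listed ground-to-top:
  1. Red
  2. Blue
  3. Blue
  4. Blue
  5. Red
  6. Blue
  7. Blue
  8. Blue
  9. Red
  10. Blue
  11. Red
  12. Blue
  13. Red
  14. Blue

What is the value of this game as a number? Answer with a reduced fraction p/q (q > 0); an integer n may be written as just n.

1 of 14 · R · max L −∞ · min R 0 — -1
2 of 14 · RB · max L -1 · min R 0 — -1/2
3 of 14 · RBB · max L -1/2 · min R 0 — -1/4
4 of 14 · RBBB · max L -1/4 · min R 0 — -1/8
5 of 14 · RBBBR · max L -1/4 · min R -1/8 — -3/16
6 of 14 · RBBBRB · max L -3/16 · min R -1/8 — -5/32
7 of 14 · RBBBRBB · max L -5/32 · min R -1/8 — -9/64
8 of 14 · RBBBRBBB · max L -9/64 · min R -1/8 — -17/128
9 of 14 · RBBBRBBBR · max L -9/64 · min R -17/128 — -35/256
10 of 14 · RBBBRBBBRB · max L -35/256 · min R -17/128 — -69/512
11 of 14 · RBBBRBBBRBR · max L -35/256 · min R -69/512 — -139/1024
12 of 14 · RBBBRBBBRBRB · max L -139/1024 · min R -69/512 — -277/2048
13 of 14 · RBBBRBBBRBRBR · max L -139/1024 · min R -277/2048 — -555/4096
14 of 14 · RBBBRBBBRBRBRB · max L -555/4096 · min R -277/2048 — -1109/8192

-1109/8192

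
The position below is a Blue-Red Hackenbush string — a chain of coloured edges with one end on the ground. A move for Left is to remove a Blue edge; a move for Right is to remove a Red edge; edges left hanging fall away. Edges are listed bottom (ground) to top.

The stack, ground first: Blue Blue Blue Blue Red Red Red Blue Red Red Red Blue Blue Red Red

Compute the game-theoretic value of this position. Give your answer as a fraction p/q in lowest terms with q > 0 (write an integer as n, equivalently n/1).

6425/2048

Build g(s[:k]) for k = 1..15, string s = Blue Blue Blue Blue Red Red Red Blue Red Red Red Blue Blue Red Red.
g(B) = { 0 | none } ⇒ 1
g(BB) = { 0, 1 | none } ⇒ 2
g(BBB) = { 0, 1, 2 | none } ⇒ 3
g(BBBB) = { 0, 1, 2, 3 | none } ⇒ 4
g(BBBBR) = { 0, 1, 2, 3 | 4 } ⇒ 7/2
g(BBBBRR) = { 0, 1, 2, 3 | 7/2, 4 } ⇒ 13/4
g(BBBBRRR) = { 0, 1, 2, 3 | 13/4, 7/2, 4 } ⇒ 25/8
g(BBBBRRRB) = { 0, 1, 2, 3, 25/8 | 13/4, 7/2, 4 } ⇒ 51/16
g(BBBBRRRBR) = { 0, 1, 2, 3, 25/8 | 51/16, 13/4, 7/2, 4 } ⇒ 101/32
g(BBBBRRRBRR) = { 0, 1, 2, 3, 25/8 | 101/32, 51/16, 13/4, 7/2, 4 } ⇒ 201/64
g(BBBBRRRBRRR) = { 0, 1, 2, 3, 25/8 | 201/64, 101/32, 51/16, 13/4, 7/2, 4 } ⇒ 401/128
g(BBBBRRRBRRRB) = { 0, 1, 2, 3, 25/8, 401/128 | 201/64, 101/32, 51/16, 13/4, 7/2, 4 } ⇒ 803/256
g(BBBBRRRBRRRBB) = { 0, 1, 2, 3, 25/8, 401/128, 803/256 | 201/64, 101/32, 51/16, 13/4, 7/2, 4 } ⇒ 1607/512
g(BBBBRRRBRRRBBR) = { 0, 1, 2, 3, 25/8, 401/128, 803/256 | 1607/512, 201/64, 101/32, 51/16, 13/4, 7/2, 4 } ⇒ 3213/1024
g(BBBBRRRBRRRBBRR) = { 0, 1, 2, 3, 25/8, 401/128, 803/256 | 3213/1024, 1607/512, 201/64, 101/32, 51/16, 13/4, 7/2, 4 } ⇒ 6425/2048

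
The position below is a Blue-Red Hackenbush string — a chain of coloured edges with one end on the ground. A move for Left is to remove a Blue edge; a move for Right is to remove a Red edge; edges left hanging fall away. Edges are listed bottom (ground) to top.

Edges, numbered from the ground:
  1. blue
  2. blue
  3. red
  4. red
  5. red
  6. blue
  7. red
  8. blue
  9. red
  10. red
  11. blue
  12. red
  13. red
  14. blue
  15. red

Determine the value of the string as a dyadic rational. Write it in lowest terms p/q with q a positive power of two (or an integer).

g_1 [b]  L=[0]  R=[—]  => 1
g_2 [bb]  L=[0, 1]  R=[—]  => 2
g_3 [bbr]  L=[0, 1]  R=[2]  => 3/2
g_4 [bbrr]  L=[0, 1]  R=[3/2, 2]  => 5/4
g_5 [bbrrr]  L=[0, 1]  R=[5/4, 3/2, 2]  => 9/8
g_6 [bbrrrb]  L=[0, 1, 9/8]  R=[5/4, 3/2, 2]  => 19/16
g_7 [bbrrrbr]  L=[0, 1, 9/8]  R=[19/16, 5/4, 3/2, 2]  => 37/32
g_8 [bbrrrbrb]  L=[0, 1, 9/8, 37/32]  R=[19/16, 5/4, 3/2, 2]  => 75/64
g_9 [bbrrrbrbr]  L=[0, 1, 9/8, 37/32]  R=[75/64, 19/16, 5/4, 3/2, 2]  => 149/128
g_10 [bbrrrbrbrr]  L=[0, 1, 9/8, 37/32]  R=[149/128, 75/64, 19/16, 5/4, 3/2, 2]  => 297/256
g_11 [bbrrrbrbrrb]  L=[0, 1, 9/8, 37/32, 297/256]  R=[149/128, 75/64, 19/16, 5/4, 3/2, 2]  => 595/512
g_12 [bbrrrbrbrrbr]  L=[0, 1, 9/8, 37/32, 297/256]  R=[595/512, 149/128, 75/64, 19/16, 5/4, 3/2, 2]  => 1189/1024
g_13 [bbrrrbrbrrbrr]  L=[0, 1, 9/8, 37/32, 297/256]  R=[1189/1024, 595/512, 149/128, 75/64, 19/16, 5/4, 3/2, 2]  => 2377/2048
g_14 [bbrrrbrbrrbrrb]  L=[0, 1, 9/8, 37/32, 297/256, 2377/2048]  R=[1189/1024, 595/512, 149/128, 75/64, 19/16, 5/4, 3/2, 2]  => 4755/4096
g_15 [bbrrrbrbrrbrrbr]  L=[0, 1, 9/8, 37/32, 297/256, 2377/2048]  R=[4755/4096, 1189/1024, 595/512, 149/128, 75/64, 19/16, 5/4, 3/2, 2]  => 9509/8192

9509/8192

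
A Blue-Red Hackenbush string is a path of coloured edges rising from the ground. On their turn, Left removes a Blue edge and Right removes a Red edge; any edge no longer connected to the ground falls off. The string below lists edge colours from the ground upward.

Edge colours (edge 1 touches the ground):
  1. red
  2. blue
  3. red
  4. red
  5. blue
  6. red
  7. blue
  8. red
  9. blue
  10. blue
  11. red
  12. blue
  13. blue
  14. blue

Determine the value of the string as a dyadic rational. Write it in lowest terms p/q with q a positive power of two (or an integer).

Recurse on prefixes of the 14-edge string red blue red red blue red blue red blue blue red blue blue blue:
edge 1 of 14 (red): { ∅ | 0 } → -1
edge 2 of 14 (blue): { -1 | 0 } → -1/2
edge 3 of 14 (red): { -1 | -1/2; 0 } → -3/4
edge 4 of 14 (red): { -1 | -3/4; -1/2; 0 } → -7/8
edge 5 of 14 (blue): { -1; -7/8 | -3/4; -1/2; 0 } → -13/16
edge 6 of 14 (red): { -1; -7/8 | -13/16; -3/4; -1/2; 0 } → -27/32
edge 7 of 14 (blue): { -1; -7/8; -27/32 | -13/16; -3/4; -1/2; 0 } → -53/64
edge 8 of 14 (red): { -1; -7/8; -27/32 | -53/64; -13/16; -3/4; -1/2; 0 } → -107/128
edge 9 of 14 (blue): { -1; -7/8; -27/32; -107/128 | -53/64; -13/16; -3/4; -1/2; 0 } → -213/256
edge 10 of 14 (blue): { -1; -7/8; -27/32; -107/128; -213/256 | -53/64; -13/16; -3/4; -1/2; 0 } → -425/512
edge 11 of 14 (red): { -1; -7/8; -27/32; -107/128; -213/256 | -425/512; -53/64; -13/16; -3/4; -1/2; 0 } → -851/1024
edge 12 of 14 (blue): { -1; -7/8; -27/32; -107/128; -213/256; -851/1024 | -425/512; -53/64; -13/16; -3/4; -1/2; 0 } → -1701/2048
edge 13 of 14 (blue): { -1; -7/8; -27/32; -107/128; -213/256; -851/1024; -1701/2048 | -425/512; -53/64; -13/16; -3/4; -1/2; 0 } → -3401/4096
edge 14 of 14 (blue): { -1; -7/8; -27/32; -107/128; -213/256; -851/1024; -1701/2048; -3401/4096 | -425/512; -53/64; -13/16; -3/4; -1/2; 0 } → -6801/8192

-6801/8192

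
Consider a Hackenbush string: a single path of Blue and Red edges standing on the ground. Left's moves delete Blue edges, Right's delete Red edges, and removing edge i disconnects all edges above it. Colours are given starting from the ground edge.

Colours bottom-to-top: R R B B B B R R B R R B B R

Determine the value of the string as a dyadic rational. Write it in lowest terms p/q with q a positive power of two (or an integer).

-4531/4096

edge 1 of 14 (R): {  | 0 } ⇒ -1
edge 2 of 14 (R): {  | -1; 0 } ⇒ -2
edge 3 of 14 (B): { -2 | -1; 0 } ⇒ -3/2
edge 4 of 14 (B): { -2; -3/2 | -1; 0 } ⇒ -5/4
edge 5 of 14 (B): { -2; -3/2; -5/4 | -1; 0 } ⇒ -9/8
edge 6 of 14 (B): { -2; -3/2; -5/4; -9/8 | -1; 0 } ⇒ -17/16
edge 7 of 14 (R): { -2; -3/2; -5/4; -9/8 | -17/16; -1; 0 } ⇒ -35/32
edge 8 of 14 (R): { -2; -3/2; -5/4; -9/8 | -35/32; -17/16; -1; 0 } ⇒ -71/64
edge 9 of 14 (B): { -2; -3/2; -5/4; -9/8; -71/64 | -35/32; -17/16; -1; 0 } ⇒ -141/128
edge 10 of 14 (R): { -2; -3/2; -5/4; -9/8; -71/64 | -141/128; -35/32; -17/16; -1; 0 } ⇒ -283/256
edge 11 of 14 (R): { -2; -3/2; -5/4; -9/8; -71/64 | -283/256; -141/128; -35/32; -17/16; -1; 0 } ⇒ -567/512
edge 12 of 14 (B): { -2; -3/2; -5/4; -9/8; -71/64; -567/512 | -283/256; -141/128; -35/32; -17/16; -1; 0 } ⇒ -1133/1024
edge 13 of 14 (B): { -2; -3/2; -5/4; -9/8; -71/64; -567/512; -1133/1024 | -283/256; -141/128; -35/32; -17/16; -1; 0 } ⇒ -2265/2048
edge 14 of 14 (R): { -2; -3/2; -5/4; -9/8; -71/64; -567/512; -1133/1024 | -2265/2048; -283/256; -141/128; -35/32; -17/16; -1; 0 } ⇒ -4531/4096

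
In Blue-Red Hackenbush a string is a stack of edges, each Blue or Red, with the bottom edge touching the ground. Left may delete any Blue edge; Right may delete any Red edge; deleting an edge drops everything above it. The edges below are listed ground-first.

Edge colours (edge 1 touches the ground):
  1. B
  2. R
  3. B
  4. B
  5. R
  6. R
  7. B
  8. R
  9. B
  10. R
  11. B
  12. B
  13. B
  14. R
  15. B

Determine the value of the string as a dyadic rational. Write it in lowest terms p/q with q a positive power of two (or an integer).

12987/16384

Build G(s[:k]) for k = 1..15, string s = B R B B R R B R B R B B B R B.
edge 1 of 15 (B): { 0 | ∅ } so 1
edge 2 of 15 (R): { 0 | 1 } so 1/2
edge 3 of 15 (B): { 0; 1/2 | 1 } so 3/4
edge 4 of 15 (B): { 0; 1/2; 3/4 | 1 } so 7/8
edge 5 of 15 (R): { 0; 1/2; 3/4 | 7/8; 1 } so 13/16
edge 6 of 15 (R): { 0; 1/2; 3/4 | 13/16; 7/8; 1 } so 25/32
edge 7 of 15 (B): { 0; 1/2; 3/4; 25/32 | 13/16; 7/8; 1 } so 51/64
edge 8 of 15 (R): { 0; 1/2; 3/4; 25/32 | 51/64; 13/16; 7/8; 1 } so 101/128
edge 9 of 15 (B): { 0; 1/2; 3/4; 25/32; 101/128 | 51/64; 13/16; 7/8; 1 } so 203/256
edge 10 of 15 (R): { 0; 1/2; 3/4; 25/32; 101/128 | 203/256; 51/64; 13/16; 7/8; 1 } so 405/512
edge 11 of 15 (B): { 0; 1/2; 3/4; 25/32; 101/128; 405/512 | 203/256; 51/64; 13/16; 7/8; 1 } so 811/1024
edge 12 of 15 (B): { 0; 1/2; 3/4; 25/32; 101/128; 405/512; 811/1024 | 203/256; 51/64; 13/16; 7/8; 1 } so 1623/2048
edge 13 of 15 (B): { 0; 1/2; 3/4; 25/32; 101/128; 405/512; 811/1024; 1623/2048 | 203/256; 51/64; 13/16; 7/8; 1 } so 3247/4096
edge 14 of 15 (R): { 0; 1/2; 3/4; 25/32; 101/128; 405/512; 811/1024; 1623/2048 | 3247/4096; 203/256; 51/64; 13/16; 7/8; 1 } so 6493/8192
edge 15 of 15 (B): { 0; 1/2; 3/4; 25/32; 101/128; 405/512; 811/1024; 1623/2048; 6493/8192 | 3247/4096; 203/256; 51/64; 13/16; 7/8; 1 } so 12987/16384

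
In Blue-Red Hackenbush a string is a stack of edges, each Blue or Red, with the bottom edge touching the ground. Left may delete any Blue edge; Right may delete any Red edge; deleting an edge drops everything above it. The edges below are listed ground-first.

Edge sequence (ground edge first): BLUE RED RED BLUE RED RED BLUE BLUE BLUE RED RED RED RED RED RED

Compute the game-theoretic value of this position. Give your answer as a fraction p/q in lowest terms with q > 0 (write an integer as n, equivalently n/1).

4993/16384

Recurse on prefixes of the 15-edge string BLUE RED RED BLUE RED RED BLUE BLUE BLUE RED RED RED RED RED RED:
edge 1 of 15 (BLUE): { 0 | · } gives 1
edge 2 of 15 (RED): { 0 | 1 } gives 1/2
edge 3 of 15 (RED): { 0 | 1/2, 1 } gives 1/4
edge 4 of 15 (BLUE): { 0, 1/4 | 1/2, 1 } gives 3/8
edge 5 of 15 (RED): { 0, 1/4 | 3/8, 1/2, 1 } gives 5/16
edge 6 of 15 (RED): { 0, 1/4 | 5/16, 3/8, 1/2, 1 } gives 9/32
edge 7 of 15 (BLUE): { 0, 1/4, 9/32 | 5/16, 3/8, 1/2, 1 } gives 19/64
edge 8 of 15 (BLUE): { 0, 1/4, 9/32, 19/64 | 5/16, 3/8, 1/2, 1 } gives 39/128
edge 9 of 15 (BLUE): { 0, 1/4, 9/32, 19/64, 39/128 | 5/16, 3/8, 1/2, 1 } gives 79/256
edge 10 of 15 (RED): { 0, 1/4, 9/32, 19/64, 39/128 | 79/256, 5/16, 3/8, 1/2, 1 } gives 157/512
edge 11 of 15 (RED): { 0, 1/4, 9/32, 19/64, 39/128 | 157/512, 79/256, 5/16, 3/8, 1/2, 1 } gives 313/1024
edge 12 of 15 (RED): { 0, 1/4, 9/32, 19/64, 39/128 | 313/1024, 157/512, 79/256, 5/16, 3/8, 1/2, 1 } gives 625/2048
edge 13 of 15 (RED): { 0, 1/4, 9/32, 19/64, 39/128 | 625/2048, 313/1024, 157/512, 79/256, 5/16, 3/8, 1/2, 1 } gives 1249/4096
edge 14 of 15 (RED): { 0, 1/4, 9/32, 19/64, 39/128 | 1249/4096, 625/2048, 313/1024, 157/512, 79/256, 5/16, 3/8, 1/2, 1 } gives 2497/8192
edge 15 of 15 (RED): { 0, 1/4, 9/32, 19/64, 39/128 | 2497/8192, 1249/4096, 625/2048, 313/1024, 157/512, 79/256, 5/16, 3/8, 1/2, 1 } gives 4993/16384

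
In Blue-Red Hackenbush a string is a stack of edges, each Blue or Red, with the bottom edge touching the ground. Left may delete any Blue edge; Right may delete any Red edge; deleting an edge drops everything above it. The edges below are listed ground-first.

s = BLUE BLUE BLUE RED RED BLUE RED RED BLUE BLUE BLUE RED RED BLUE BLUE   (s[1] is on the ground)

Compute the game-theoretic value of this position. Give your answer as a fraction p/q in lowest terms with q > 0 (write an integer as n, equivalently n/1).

9447/4096

Build G(s[:k]) for k = 1..15, string s = BLUE BLUE BLUE RED RED BLUE RED RED BLUE BLUE BLUE RED RED BLUE BLUE.
G_1 [B]  L=[0]  R=[∅]  — 1
G_2 [BB]  L=[0,1]  R=[∅]  — 2
G_3 [BBB]  L=[0,1,2]  R=[∅]  — 3
G_4 [BBBR]  L=[0,1,2]  R=[3]  — 5/2
G_5 [BBBRR]  L=[0,1,2]  R=[5/2,3]  — 9/4
G_6 [BBBRRB]  L=[0,1,2,9/4]  R=[5/2,3]  — 19/8
G_7 [BBBRRBR]  L=[0,1,2,9/4]  R=[19/8,5/2,3]  — 37/16
G_8 [BBBRRBRR]  L=[0,1,2,9/4]  R=[37/16,19/8,5/2,3]  — 73/32
G_9 [BBBRRBRRB]  L=[0,1,2,9/4,73/32]  R=[37/16,19/8,5/2,3]  — 147/64
G_10 [BBBRRBRRBB]  L=[0,1,2,9/4,73/32,147/64]  R=[37/16,19/8,5/2,3]  — 295/128
G_11 [BBBRRBRRBBB]  L=[0,1,2,9/4,73/32,147/64,295/128]  R=[37/16,19/8,5/2,3]  — 591/256
G_12 [BBBRRBRRBBBR]  L=[0,1,2,9/4,73/32,147/64,295/128]  R=[591/256,37/16,19/8,5/2,3]  — 1181/512
G_13 [BBBRRBRRBBBRR]  L=[0,1,2,9/4,73/32,147/64,295/128]  R=[1181/512,591/256,37/16,19/8,5/2,3]  — 2361/1024
G_14 [BBBRRBRRBBBRRB]  L=[0,1,2,9/4,73/32,147/64,295/128,2361/1024]  R=[1181/512,591/256,37/16,19/8,5/2,3]  — 4723/2048
G_15 [BBBRRBRRBBBRRBB]  L=[0,1,2,9/4,73/32,147/64,295/128,2361/1024,4723/2048]  R=[1181/512,591/256,37/16,19/8,5/2,3]  — 9447/4096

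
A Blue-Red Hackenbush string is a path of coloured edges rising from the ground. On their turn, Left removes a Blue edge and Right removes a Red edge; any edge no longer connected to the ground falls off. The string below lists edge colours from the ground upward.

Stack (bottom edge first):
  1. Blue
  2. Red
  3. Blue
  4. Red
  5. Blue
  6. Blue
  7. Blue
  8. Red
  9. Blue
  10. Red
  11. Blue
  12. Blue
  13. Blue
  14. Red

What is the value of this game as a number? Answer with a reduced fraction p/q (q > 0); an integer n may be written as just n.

step 1: add Blue to get B; options L={ 0 } R={ — } gives 1
step 2: add Red to get BR; options L={ 0 } R={ 1 } gives 1/2
step 3: add Blue to get BRB; options L={ 0, 1/2 } R={ 1 } gives 3/4
step 4: add Red to get BRBR; options L={ 0, 1/2 } R={ 3/4, 1 } gives 5/8
step 5: add Blue to get BRBRB; options L={ 0, 1/2, 5/8 } R={ 3/4, 1 } gives 11/16
step 6: add Blue to get BRBRBB; options L={ 0, 1/2, 5/8, 11/16 } R={ 3/4, 1 } gives 23/32
step 7: add Blue to get BRBRBBB; options L={ 0, 1/2, 5/8, 11/16, 23/32 } R={ 3/4, 1 } gives 47/64
step 8: add Red to get BRBRBBBR; options L={ 0, 1/2, 5/8, 11/16, 23/32 } R={ 47/64, 3/4, 1 } gives 93/128
step 9: add Blue to get BRBRBBBRB; options L={ 0, 1/2, 5/8, 11/16, 23/32, 93/128 } R={ 47/64, 3/4, 1 } gives 187/256
step 10: add Red to get BRBRBBBRBR; options L={ 0, 1/2, 5/8, 11/16, 23/32, 93/128 } R={ 187/256, 47/64, 3/4, 1 } gives 373/512
step 11: add Blue to get BRBRBBBRBRB; options L={ 0, 1/2, 5/8, 11/16, 23/32, 93/128, 373/512 } R={ 187/256, 47/64, 3/4, 1 } gives 747/1024
step 12: add Blue to get BRBRBBBRBRBB; options L={ 0, 1/2, 5/8, 11/16, 23/32, 93/128, 373/512, 747/1024 } R={ 187/256, 47/64, 3/4, 1 } gives 1495/2048
step 13: add Blue to get BRBRBBBRBRBBB; options L={ 0, 1/2, 5/8, 11/16, 23/32, 93/128, 373/512, 747/1024, 1495/2048 } R={ 187/256, 47/64, 3/4, 1 } gives 2991/4096
step 14: add Red to get BRBRBBBRBRBBBR; options L={ 0, 1/2, 5/8, 11/16, 23/32, 93/128, 373/512, 747/1024, 1495/2048 } R={ 2991/4096, 187/256, 47/64, 3/4, 1 } gives 5981/8192

5981/8192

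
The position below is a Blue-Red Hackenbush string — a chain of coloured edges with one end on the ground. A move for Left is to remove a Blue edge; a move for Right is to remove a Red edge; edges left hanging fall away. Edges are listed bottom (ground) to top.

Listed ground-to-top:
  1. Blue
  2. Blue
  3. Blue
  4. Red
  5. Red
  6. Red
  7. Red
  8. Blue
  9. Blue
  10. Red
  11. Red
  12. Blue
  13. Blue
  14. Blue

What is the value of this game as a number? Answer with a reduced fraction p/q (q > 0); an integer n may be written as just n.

B: Left { 0 }, Right { none } → simplest 1
BB: Left { 0 1 }, Right { none } → simplest 2
BBB: Left { 0 1 2 }, Right { none } → simplest 3
BBBR: Left { 0 1 2 }, Right { 3 } → simplest 5/2
BBBRR: Left { 0 1 2 }, Right { 5/2 3 } → simplest 9/4
BBBRRR: Left { 0 1 2 }, Right { 9/4 5/2 3 } → simplest 17/8
BBBRRRR: Left { 0 1 2 }, Right { 17/8 9/4 5/2 3 } → simplest 33/16
BBBRRRRB: Left { 0 1 2 33/16 }, Right { 17/8 9/4 5/2 3 } → simplest 67/32
BBBRRRRBB: Left { 0 1 2 33/16 67/32 }, Right { 17/8 9/4 5/2 3 } → simplest 135/64
BBBRRRRBBR: Left { 0 1 2 33/16 67/32 }, Right { 135/64 17/8 9/4 5/2 3 } → simplest 269/128
BBBRRRRBBRR: Left { 0 1 2 33/16 67/32 }, Right { 269/128 135/64 17/8 9/4 5/2 3 } → simplest 537/256
BBBRRRRBBRRB: Left { 0 1 2 33/16 67/32 537/256 }, Right { 269/128 135/64 17/8 9/4 5/2 3 } → simplest 1075/512
BBBRRRRBBRRBB: Left { 0 1 2 33/16 67/32 537/256 1075/512 }, Right { 269/128 135/64 17/8 9/4 5/2 3 } → simplest 2151/1024
BBBRRRRBBRRBBB: Left { 0 1 2 33/16 67/32 537/256 1075/512 2151/1024 }, Right { 269/128 135/64 17/8 9/4 5/2 3 } → simplest 4303/2048

4303/2048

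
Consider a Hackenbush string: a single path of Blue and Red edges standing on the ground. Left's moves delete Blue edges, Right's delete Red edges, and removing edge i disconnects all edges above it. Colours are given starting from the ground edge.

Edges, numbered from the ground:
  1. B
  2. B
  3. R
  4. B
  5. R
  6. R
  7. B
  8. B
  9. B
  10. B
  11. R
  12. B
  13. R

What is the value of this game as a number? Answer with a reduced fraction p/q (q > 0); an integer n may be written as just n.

3317/2048

Build G(s[:k]) for k = 1..13, string s = B B R B R R B B B B R B R.
B: Left { 0 }, Right { ∅ } so simplest 1
BB: Left { 0,1 }, Right { ∅ } so simplest 2
BBR: Left { 0,1 }, Right { 2 } so simplest 3/2
BBRB: Left { 0,1,3/2 }, Right { 2 } so simplest 7/4
BBRBR: Left { 0,1,3/2 }, Right { 7/4,2 } so simplest 13/8
BBRBRR: Left { 0,1,3/2 }, Right { 13/8,7/4,2 } so simplest 25/16
BBRBRRB: Left { 0,1,3/2,25/16 }, Right { 13/8,7/4,2 } so simplest 51/32
BBRBRRBB: Left { 0,1,3/2,25/16,51/32 }, Right { 13/8,7/4,2 } so simplest 103/64
BBRBRRBBB: Left { 0,1,3/2,25/16,51/32,103/64 }, Right { 13/8,7/4,2 } so simplest 207/128
BBRBRRBBBB: Left { 0,1,3/2,25/16,51/32,103/64,207/128 }, Right { 13/8,7/4,2 } so simplest 415/256
BBRBRRBBBBR: Left { 0,1,3/2,25/16,51/32,103/64,207/128 }, Right { 415/256,13/8,7/4,2 } so simplest 829/512
BBRBRRBBBBRB: Left { 0,1,3/2,25/16,51/32,103/64,207/128,829/512 }, Right { 415/256,13/8,7/4,2 } so simplest 1659/1024
BBRBRRBBBBRBR: Left { 0,1,3/2,25/16,51/32,103/64,207/128,829/512 }, Right { 1659/1024,415/256,13/8,7/4,2 } so simplest 3317/2048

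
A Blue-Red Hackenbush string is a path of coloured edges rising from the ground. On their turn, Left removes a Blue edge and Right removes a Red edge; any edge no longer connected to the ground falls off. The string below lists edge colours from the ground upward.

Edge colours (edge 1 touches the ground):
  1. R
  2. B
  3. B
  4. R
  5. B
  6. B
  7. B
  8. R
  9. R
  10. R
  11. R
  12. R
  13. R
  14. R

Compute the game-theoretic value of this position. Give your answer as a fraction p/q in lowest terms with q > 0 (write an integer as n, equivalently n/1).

-2303/8192

Recurse on prefixes of the 14-edge string R B B R B B B R R R R R R R:
edge 1 of 14 (R): { (no moves) | 0 } ⇒ -1
edge 2 of 14 (B): { -1 | 0 } ⇒ -1/2
edge 3 of 14 (B): { -1 -1/2 | 0 } ⇒ -1/4
edge 4 of 14 (R): { -1 -1/2 | -1/4 0 } ⇒ -3/8
edge 5 of 14 (B): { -1 -1/2 -3/8 | -1/4 0 } ⇒ -5/16
edge 6 of 14 (B): { -1 -1/2 -3/8 -5/16 | -1/4 0 } ⇒ -9/32
edge 7 of 14 (B): { -1 -1/2 -3/8 -5/16 -9/32 | -1/4 0 } ⇒ -17/64
edge 8 of 14 (R): { -1 -1/2 -3/8 -5/16 -9/32 | -17/64 -1/4 0 } ⇒ -35/128
edge 9 of 14 (R): { -1 -1/2 -3/8 -5/16 -9/32 | -35/128 -17/64 -1/4 0 } ⇒ -71/256
edge 10 of 14 (R): { -1 -1/2 -3/8 -5/16 -9/32 | -71/256 -35/128 -17/64 -1/4 0 } ⇒ -143/512
edge 11 of 14 (R): { -1 -1/2 -3/8 -5/16 -9/32 | -143/512 -71/256 -35/128 -17/64 -1/4 0 } ⇒ -287/1024
edge 12 of 14 (R): { -1 -1/2 -3/8 -5/16 -9/32 | -287/1024 -143/512 -71/256 -35/128 -17/64 -1/4 0 } ⇒ -575/2048
edge 13 of 14 (R): { -1 -1/2 -3/8 -5/16 -9/32 | -575/2048 -287/1024 -143/512 -71/256 -35/128 -17/64 -1/4 0 } ⇒ -1151/4096
edge 14 of 14 (R): { -1 -1/2 -3/8 -5/16 -9/32 | -1151/4096 -575/2048 -287/1024 -143/512 -71/256 -35/128 -17/64 -1/4 0 } ⇒ -2303/8192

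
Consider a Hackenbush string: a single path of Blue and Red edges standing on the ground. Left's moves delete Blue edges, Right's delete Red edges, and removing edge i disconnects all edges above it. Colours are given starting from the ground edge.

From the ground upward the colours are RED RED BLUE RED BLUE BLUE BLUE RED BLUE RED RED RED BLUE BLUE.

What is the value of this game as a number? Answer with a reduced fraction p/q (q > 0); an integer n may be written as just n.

-6329/4096

step 1: add RED to get R; options L={ none } R={ 0 } → -1
step 2: add RED to get RR; options L={ none } R={ -1,0 } → -2
step 3: add BLUE to get RRB; options L={ -2 } R={ -1,0 } → -3/2
step 4: add RED to get RRBR; options L={ -2 } R={ -3/2,-1,0 } → -7/4
step 5: add BLUE to get RRBRB; options L={ -2,-7/4 } R={ -3/2,-1,0 } → -13/8
step 6: add BLUE to get RRBRBB; options L={ -2,-7/4,-13/8 } R={ -3/2,-1,0 } → -25/16
step 7: add BLUE to get RRBRBBB; options L={ -2,-7/4,-13/8,-25/16 } R={ -3/2,-1,0 } → -49/32
step 8: add RED to get RRBRBBBR; options L={ -2,-7/4,-13/8,-25/16 } R={ -49/32,-3/2,-1,0 } → -99/64
step 9: add BLUE to get RRBRBBBRB; options L={ -2,-7/4,-13/8,-25/16,-99/64 } R={ -49/32,-3/2,-1,0 } → -197/128
step 10: add RED to get RRBRBBBRBR; options L={ -2,-7/4,-13/8,-25/16,-99/64 } R={ -197/128,-49/32,-3/2,-1,0 } → -395/256
step 11: add RED to get RRBRBBBRBRR; options L={ -2,-7/4,-13/8,-25/16,-99/64 } R={ -395/256,-197/128,-49/32,-3/2,-1,0 } → -791/512
step 12: add RED to get RRBRBBBRBRRR; options L={ -2,-7/4,-13/8,-25/16,-99/64 } R={ -791/512,-395/256,-197/128,-49/32,-3/2,-1,0 } → -1583/1024
step 13: add BLUE to get RRBRBBBRBRRRB; options L={ -2,-7/4,-13/8,-25/16,-99/64,-1583/1024 } R={ -791/512,-395/256,-197/128,-49/32,-3/2,-1,0 } → -3165/2048
step 14: add BLUE to get RRBRBBBRBRRRBB; options L={ -2,-7/4,-13/8,-25/16,-99/64,-1583/1024,-3165/2048 } R={ -791/512,-395/256,-197/128,-49/32,-3/2,-1,0 } → -6329/4096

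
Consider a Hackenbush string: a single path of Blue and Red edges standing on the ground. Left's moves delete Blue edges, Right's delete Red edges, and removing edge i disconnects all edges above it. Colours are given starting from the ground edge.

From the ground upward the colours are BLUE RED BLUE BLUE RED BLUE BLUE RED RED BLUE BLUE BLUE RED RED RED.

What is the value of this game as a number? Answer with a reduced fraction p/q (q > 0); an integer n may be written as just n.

13937/16384

Recurse on prefixes of the 15-edge string BLUE RED BLUE BLUE RED BLUE BLUE RED RED BLUE BLUE BLUE RED RED RED:
val(B) = { 0 | ∅ } -> 1
val(BR) = { 0 | 1 } -> 1/2
val(BRB) = { 0,1/2 | 1 } -> 3/4
val(BRBB) = { 0,1/2,3/4 | 1 } -> 7/8
val(BRBBR) = { 0,1/2,3/4 | 7/8,1 } -> 13/16
val(BRBBRB) = { 0,1/2,3/4,13/16 | 7/8,1 } -> 27/32
val(BRBBRBB) = { 0,1/2,3/4,13/16,27/32 | 7/8,1 } -> 55/64
val(BRBBRBBR) = { 0,1/2,3/4,13/16,27/32 | 55/64,7/8,1 } -> 109/128
val(BRBBRBBRR) = { 0,1/2,3/4,13/16,27/32 | 109/128,55/64,7/8,1 } -> 217/256
val(BRBBRBBRRB) = { 0,1/2,3/4,13/16,27/32,217/256 | 109/128,55/64,7/8,1 } -> 435/512
val(BRBBRBBRRBB) = { 0,1/2,3/4,13/16,27/32,217/256,435/512 | 109/128,55/64,7/8,1 } -> 871/1024
val(BRBBRBBRRBBB) = { 0,1/2,3/4,13/16,27/32,217/256,435/512,871/1024 | 109/128,55/64,7/8,1 } -> 1743/2048
val(BRBBRBBRRBBBR) = { 0,1/2,3/4,13/16,27/32,217/256,435/512,871/1024 | 1743/2048,109/128,55/64,7/8,1 } -> 3485/4096
val(BRBBRBBRRBBBRR) = { 0,1/2,3/4,13/16,27/32,217/256,435/512,871/1024 | 3485/4096,1743/2048,109/128,55/64,7/8,1 } -> 6969/8192
val(BRBBRBBRRBBBRRR) = { 0,1/2,3/4,13/16,27/32,217/256,435/512,871/1024 | 6969/8192,3485/4096,1743/2048,109/128,55/64,7/8,1 } -> 13937/16384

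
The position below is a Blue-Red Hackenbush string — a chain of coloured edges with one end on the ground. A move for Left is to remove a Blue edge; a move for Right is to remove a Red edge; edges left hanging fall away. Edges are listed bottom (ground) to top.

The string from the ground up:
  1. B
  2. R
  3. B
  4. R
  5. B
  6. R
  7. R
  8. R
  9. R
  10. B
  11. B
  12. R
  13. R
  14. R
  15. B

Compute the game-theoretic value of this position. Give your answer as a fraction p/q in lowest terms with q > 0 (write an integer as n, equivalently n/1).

edge 1 of 15 (B): { 0 | · } → 1
edge 2 of 15 (R): { 0 | 1 } → 1/2
edge 3 of 15 (B): { 0; 1/2 | 1 } → 3/4
edge 4 of 15 (R): { 0; 1/2 | 3/4; 1 } → 5/8
edge 5 of 15 (B): { 0; 1/2; 5/8 | 3/4; 1 } → 11/16
edge 6 of 15 (R): { 0; 1/2; 5/8 | 11/16; 3/4; 1 } → 21/32
edge 7 of 15 (R): { 0; 1/2; 5/8 | 21/32; 11/16; 3/4; 1 } → 41/64
edge 8 of 15 (R): { 0; 1/2; 5/8 | 41/64; 21/32; 11/16; 3/4; 1 } → 81/128
edge 9 of 15 (R): { 0; 1/2; 5/8 | 81/128; 41/64; 21/32; 11/16; 3/4; 1 } → 161/256
edge 10 of 15 (B): { 0; 1/2; 5/8; 161/256 | 81/128; 41/64; 21/32; 11/16; 3/4; 1 } → 323/512
edge 11 of 15 (B): { 0; 1/2; 5/8; 161/256; 323/512 | 81/128; 41/64; 21/32; 11/16; 3/4; 1 } → 647/1024
edge 12 of 15 (R): { 0; 1/2; 5/8; 161/256; 323/512 | 647/1024; 81/128; 41/64; 21/32; 11/16; 3/4; 1 } → 1293/2048
edge 13 of 15 (R): { 0; 1/2; 5/8; 161/256; 323/512 | 1293/2048; 647/1024; 81/128; 41/64; 21/32; 11/16; 3/4; 1 } → 2585/4096
edge 14 of 15 (R): { 0; 1/2; 5/8; 161/256; 323/512 | 2585/4096; 1293/2048; 647/1024; 81/128; 41/64; 21/32; 11/16; 3/4; 1 } → 5169/8192
edge 15 of 15 (B): { 0; 1/2; 5/8; 161/256; 323/512; 5169/8192 | 2585/4096; 1293/2048; 647/1024; 81/128; 41/64; 21/32; 11/16; 3/4; 1 } → 10339/16384

10339/16384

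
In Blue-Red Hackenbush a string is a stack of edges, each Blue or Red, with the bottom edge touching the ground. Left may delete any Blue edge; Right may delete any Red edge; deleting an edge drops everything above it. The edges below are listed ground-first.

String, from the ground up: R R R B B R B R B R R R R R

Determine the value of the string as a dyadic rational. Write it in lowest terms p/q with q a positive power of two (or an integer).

-4799/2048

Recurse on prefixes of the 14-edge string R R R B B R B R B R R R R R:
1 of 14 · R · max L −∞ · min R 0 -> -1
2 of 14 · RR · max L −∞ · min R -1 -> -2
3 of 14 · RRR · max L −∞ · min R -2 -> -3
4 of 14 · RRRB · max L -3 · min R -2 -> -5/2
5 of 14 · RRRBB · max L -5/2 · min R -2 -> -9/4
6 of 14 · RRRBBR · max L -5/2 · min R -9/4 -> -19/8
7 of 14 · RRRBBRB · max L -19/8 · min R -9/4 -> -37/16
8 of 14 · RRRBBRBR · max L -19/8 · min R -37/16 -> -75/32
9 of 14 · RRRBBRBRB · max L -75/32 · min R -37/16 -> -149/64
10 of 14 · RRRBBRBRBR · max L -75/32 · min R -149/64 -> -299/128
11 of 14 · RRRBBRBRBRR · max L -75/32 · min R -299/128 -> -599/256
12 of 14 · RRRBBRBRBRRR · max L -75/32 · min R -599/256 -> -1199/512
13 of 14 · RRRBBRBRBRRRR · max L -75/32 · min R -1199/512 -> -2399/1024
14 of 14 · RRRBBRBRBRRRRR · max L -75/32 · min R -2399/1024 -> -4799/2048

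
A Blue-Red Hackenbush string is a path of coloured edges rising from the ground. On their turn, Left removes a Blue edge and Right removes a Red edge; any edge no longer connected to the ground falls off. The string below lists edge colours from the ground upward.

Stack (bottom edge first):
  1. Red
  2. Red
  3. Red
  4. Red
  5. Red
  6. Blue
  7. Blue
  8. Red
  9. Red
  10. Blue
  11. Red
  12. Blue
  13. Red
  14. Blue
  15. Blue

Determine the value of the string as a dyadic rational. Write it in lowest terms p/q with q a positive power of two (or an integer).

-4521/1024

Build v(s[:k]) for k = 1..15, string s = Red Red Red Red Red Blue Blue Red Red Blue Red Blue Red Blue Blue.
step 1: add Red to get R; options L={ — } R={ 0 } -> -1
step 2: add Red to get RR; options L={ — } R={ -1,0 } -> -2
step 3: add Red to get RRR; options L={ — } R={ -2,-1,0 } -> -3
step 4: add Red to get RRRR; options L={ — } R={ -3,-2,-1,0 } -> -4
step 5: add Red to get RRRRR; options L={ — } R={ -4,-3,-2,-1,0 } -> -5
step 6: add Blue to get RRRRRB; options L={ -5 } R={ -4,-3,-2,-1,0 } -> -9/2
step 7: add Blue to get RRRRRBB; options L={ -5,-9/2 } R={ -4,-3,-2,-1,0 } -> -17/4
step 8: add Red to get RRRRRBBR; options L={ -5,-9/2 } R={ -17/4,-4,-3,-2,-1,0 } -> -35/8
step 9: add Red to get RRRRRBBRR; options L={ -5,-9/2 } R={ -35/8,-17/4,-4,-3,-2,-1,0 } -> -71/16
step 10: add Blue to get RRRRRBBRRB; options L={ -5,-9/2,-71/16 } R={ -35/8,-17/4,-4,-3,-2,-1,0 } -> -141/32
step 11: add Red to get RRRRRBBRRBR; options L={ -5,-9/2,-71/16 } R={ -141/32,-35/8,-17/4,-4,-3,-2,-1,0 } -> -283/64
step 12: add Blue to get RRRRRBBRRBRB; options L={ -5,-9/2,-71/16,-283/64 } R={ -141/32,-35/8,-17/4,-4,-3,-2,-1,0 } -> -565/128
step 13: add Red to get RRRRRBBRRBRBR; options L={ -5,-9/2,-71/16,-283/64 } R={ -565/128,-141/32,-35/8,-17/4,-4,-3,-2,-1,0 } -> -1131/256
step 14: add Blue to get RRRRRBBRRBRBRB; options L={ -5,-9/2,-71/16,-283/64,-1131/256 } R={ -565/128,-141/32,-35/8,-17/4,-4,-3,-2,-1,0 } -> -2261/512
step 15: add Blue to get RRRRRBBRRBRBRBB; options L={ -5,-9/2,-71/16,-283/64,-1131/256,-2261/512 } R={ -565/128,-141/32,-35/8,-17/4,-4,-3,-2,-1,0 } -> -4521/1024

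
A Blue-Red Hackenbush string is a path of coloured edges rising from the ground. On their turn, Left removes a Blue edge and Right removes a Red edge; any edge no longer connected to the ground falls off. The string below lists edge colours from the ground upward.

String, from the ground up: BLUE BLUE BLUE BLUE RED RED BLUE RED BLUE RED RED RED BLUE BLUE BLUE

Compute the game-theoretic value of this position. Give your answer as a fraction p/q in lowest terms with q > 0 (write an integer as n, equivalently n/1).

G_1 [B]  L=[0]  R=[—]  → 1
G_2 [BB]  L=[0, 1]  R=[—]  → 2
G_3 [BBB]  L=[0, 1, 2]  R=[—]  → 3
G_4 [BBBB]  L=[0, 1, 2, 3]  R=[—]  → 4
G_5 [BBBBR]  L=[0, 1, 2, 3]  R=[4]  → 7/2
G_6 [BBBBRR]  L=[0, 1, 2, 3]  R=[7/2, 4]  → 13/4
G_7 [BBBBRRB]  L=[0, 1, 2, 3, 13/4]  R=[7/2, 4]  → 27/8
G_8 [BBBBRRBR]  L=[0, 1, 2, 3, 13/4]  R=[27/8, 7/2, 4]  → 53/16
G_9 [BBBBRRBRB]  L=[0, 1, 2, 3, 13/4, 53/16]  R=[27/8, 7/2, 4]  → 107/32
G_10 [BBBBRRBRBR]  L=[0, 1, 2, 3, 13/4, 53/16]  R=[107/32, 27/8, 7/2, 4]  → 213/64
G_11 [BBBBRRBRBRR]  L=[0, 1, 2, 3, 13/4, 53/16]  R=[213/64, 107/32, 27/8, 7/2, 4]  → 425/128
G_12 [BBBBRRBRBRRR]  L=[0, 1, 2, 3, 13/4, 53/16]  R=[425/128, 213/64, 107/32, 27/8, 7/2, 4]  → 849/256
G_13 [BBBBRRBRBRRRB]  L=[0, 1, 2, 3, 13/4, 53/16, 849/256]  R=[425/128, 213/64, 107/32, 27/8, 7/2, 4]  → 1699/512
G_14 [BBBBRRBRBRRRBB]  L=[0, 1, 2, 3, 13/4, 53/16, 849/256, 1699/512]  R=[425/128, 213/64, 107/32, 27/8, 7/2, 4]  → 3399/1024
G_15 [BBBBRRBRBRRRBBB]  L=[0, 1, 2, 3, 13/4, 53/16, 849/256, 1699/512, 3399/1024]  R=[425/128, 213/64, 107/32, 27/8, 7/2, 4]  → 6799/2048

6799/2048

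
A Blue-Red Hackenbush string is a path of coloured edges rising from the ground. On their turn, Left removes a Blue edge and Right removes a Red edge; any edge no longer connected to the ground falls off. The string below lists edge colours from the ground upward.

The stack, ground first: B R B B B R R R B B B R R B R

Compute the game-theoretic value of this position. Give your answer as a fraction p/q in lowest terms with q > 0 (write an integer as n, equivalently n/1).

step 1: add B to get B; options L={ 0 } R={ ∅ } = 1
step 2: add R to get BR; options L={ 0 } R={ 1 } = 1/2
step 3: add B to get BRB; options L={ 0,1/2 } R={ 1 } = 3/4
step 4: add B to get BRBB; options L={ 0,1/2,3/4 } R={ 1 } = 7/8
step 5: add B to get BRBBB; options L={ 0,1/2,3/4,7/8 } R={ 1 } = 15/16
step 6: add R to get BRBBBR; options L={ 0,1/2,3/4,7/8 } R={ 15/16,1 } = 29/32
step 7: add R to get BRBBBRR; options L={ 0,1/2,3/4,7/8 } R={ 29/32,15/16,1 } = 57/64
step 8: add R to get BRBBBRRR; options L={ 0,1/2,3/4,7/8 } R={ 57/64,29/32,15/16,1 } = 113/128
step 9: add B to get BRBBBRRRB; options L={ 0,1/2,3/4,7/8,113/128 } R={ 57/64,29/32,15/16,1 } = 227/256
step 10: add B to get BRBBBRRRBB; options L={ 0,1/2,3/4,7/8,113/128,227/256 } R={ 57/64,29/32,15/16,1 } = 455/512
step 11: add B to get BRBBBRRRBBB; options L={ 0,1/2,3/4,7/8,113/128,227/256,455/512 } R={ 57/64,29/32,15/16,1 } = 911/1024
step 12: add R to get BRBBBRRRBBBR; options L={ 0,1/2,3/4,7/8,113/128,227/256,455/512 } R={ 911/1024,57/64,29/32,15/16,1 } = 1821/2048
step 13: add R to get BRBBBRRRBBBRR; options L={ 0,1/2,3/4,7/8,113/128,227/256,455/512 } R={ 1821/2048,911/1024,57/64,29/32,15/16,1 } = 3641/4096
step 14: add B to get BRBBBRRRBBBRRB; options L={ 0,1/2,3/4,7/8,113/128,227/256,455/512,3641/4096 } R={ 1821/2048,911/1024,57/64,29/32,15/16,1 } = 7283/8192
step 15: add R to get BRBBBRRRBBBRRBR; options L={ 0,1/2,3/4,7/8,113/128,227/256,455/512,3641/4096 } R={ 7283/8192,1821/2048,911/1024,57/64,29/32,15/16,1 } = 14565/16384

14565/16384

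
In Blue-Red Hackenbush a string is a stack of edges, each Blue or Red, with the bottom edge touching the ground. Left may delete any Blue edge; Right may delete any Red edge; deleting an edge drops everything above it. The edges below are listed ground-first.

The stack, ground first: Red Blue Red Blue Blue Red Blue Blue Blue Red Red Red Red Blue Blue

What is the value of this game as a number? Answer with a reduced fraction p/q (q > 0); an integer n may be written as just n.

Build v(s[:k]) for k = 1..15, string s = Red Blue Red Blue Blue Red Blue Blue Blue Red Red Red Red Blue Blue.
1 of 15 · R · max L −∞ · min R 0 ⇒ -1
2 of 15 · RB · max L -1 · min R 0 ⇒ -1/2
3 of 15 · RBR · max L -1 · min R -1/2 ⇒ -3/4
4 of 15 · RBRB · max L -3/4 · min R -1/2 ⇒ -5/8
5 of 15 · RBRBB · max L -5/8 · min R -1/2 ⇒ -9/16
6 of 15 · RBRBBR · max L -5/8 · min R -9/16 ⇒ -19/32
7 of 15 · RBRBBRB · max L -19/32 · min R -9/16 ⇒ -37/64
8 of 15 · RBRBBRBB · max L -37/64 · min R -9/16 ⇒ -73/128
9 of 15 · RBRBBRBBB · max L -73/128 · min R -9/16 ⇒ -145/256
10 of 15 · RBRBBRBBBR · max L -73/128 · min R -145/256 ⇒ -291/512
11 of 15 · RBRBBRBBBRR · max L -73/128 · min R -291/512 ⇒ -583/1024
12 of 15 · RBRBBRBBBRRR · max L -73/128 · min R -583/1024 ⇒ -1167/2048
13 of 15 · RBRBBRBBBRRRR · max L -73/128 · min R -1167/2048 ⇒ -2335/4096
14 of 15 · RBRBBRBBBRRRRB · max L -2335/4096 · min R -1167/2048 ⇒ -4669/8192
15 of 15 · RBRBBRBBBRRRRBB · max L -4669/8192 · min R -1167/2048 ⇒ -9337/16384

-9337/16384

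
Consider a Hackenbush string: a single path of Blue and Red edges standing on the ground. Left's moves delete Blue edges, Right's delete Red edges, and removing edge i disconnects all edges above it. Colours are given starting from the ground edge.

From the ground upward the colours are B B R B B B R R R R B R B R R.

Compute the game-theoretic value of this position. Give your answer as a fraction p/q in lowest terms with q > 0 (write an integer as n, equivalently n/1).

15401/8192

Build G(s[:k]) for k = 1..15, string s = B B R B B B R R R R B R B R R.
1 of 15 · B · max L 0 · min R +∞ ⇒ 1
2 of 15 · BB · max L 1 · min R +∞ ⇒ 2
3 of 15 · BBR · max L 1 · min R 2 ⇒ 3/2
4 of 15 · BBRB · max L 3/2 · min R 2 ⇒ 7/4
5 of 15 · BBRBB · max L 7/4 · min R 2 ⇒ 15/8
6 of 15 · BBRBBB · max L 15/8 · min R 2 ⇒ 31/16
7 of 15 · BBRBBBR · max L 15/8 · min R 31/16 ⇒ 61/32
8 of 15 · BBRBBBRR · max L 15/8 · min R 61/32 ⇒ 121/64
9 of 15 · BBRBBBRRR · max L 15/8 · min R 121/64 ⇒ 241/128
10 of 15 · BBRBBBRRRR · max L 15/8 · min R 241/128 ⇒ 481/256
11 of 15 · BBRBBBRRRRB · max L 481/256 · min R 241/128 ⇒ 963/512
12 of 15 · BBRBBBRRRRBR · max L 481/256 · min R 963/512 ⇒ 1925/1024
13 of 15 · BBRBBBRRRRBRB · max L 1925/1024 · min R 963/512 ⇒ 3851/2048
14 of 15 · BBRBBBRRRRBRBR · max L 1925/1024 · min R 3851/2048 ⇒ 7701/4096
15 of 15 · BBRBBBRRRRBRBRR · max L 1925/1024 · min R 7701/4096 ⇒ 15401/8192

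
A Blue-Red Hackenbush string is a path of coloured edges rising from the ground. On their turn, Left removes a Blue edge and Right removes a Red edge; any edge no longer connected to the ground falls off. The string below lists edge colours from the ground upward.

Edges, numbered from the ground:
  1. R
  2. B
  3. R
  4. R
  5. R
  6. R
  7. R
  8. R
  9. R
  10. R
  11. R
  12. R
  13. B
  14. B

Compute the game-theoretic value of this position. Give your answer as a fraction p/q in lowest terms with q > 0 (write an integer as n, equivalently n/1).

-8185/8192

Recurse on prefixes of the 14-edge string R B R R R R R R R R R R B B:
1 of 14 · R · max L −∞ · min R 0 = -1
2 of 14 · RB · max L -1 · min R 0 = -1/2
3 of 14 · RBR · max L -1 · min R -1/2 = -3/4
4 of 14 · RBRR · max L -1 · min R -3/4 = -7/8
5 of 14 · RBRRR · max L -1 · min R -7/8 = -15/16
6 of 14 · RBRRRR · max L -1 · min R -15/16 = -31/32
7 of 14 · RBRRRRR · max L -1 · min R -31/32 = -63/64
8 of 14 · RBRRRRRR · max L -1 · min R -63/64 = -127/128
9 of 14 · RBRRRRRRR · max L -1 · min R -127/128 = -255/256
10 of 14 · RBRRRRRRRR · max L -1 · min R -255/256 = -511/512
11 of 14 · RBRRRRRRRRR · max L -1 · min R -511/512 = -1023/1024
12 of 14 · RBRRRRRRRRRR · max L -1 · min R -1023/1024 = -2047/2048
13 of 14 · RBRRRRRRRRRRB · max L -2047/2048 · min R -1023/1024 = -4093/4096
14 of 14 · RBRRRRRRRRRRBB · max L -4093/4096 · min R -1023/1024 = -8185/8192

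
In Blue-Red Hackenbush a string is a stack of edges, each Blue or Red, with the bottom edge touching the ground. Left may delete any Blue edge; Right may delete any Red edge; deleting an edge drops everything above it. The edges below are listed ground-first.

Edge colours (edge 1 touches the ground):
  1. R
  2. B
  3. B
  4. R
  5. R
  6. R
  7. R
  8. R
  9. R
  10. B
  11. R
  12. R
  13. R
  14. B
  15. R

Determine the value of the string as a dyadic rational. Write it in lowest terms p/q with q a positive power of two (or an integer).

-8123/16384

val(R) = { — | 0 } so -1
val(RB) = { -1 | 0 } so -1/2
val(RBB) = { -1 -1/2 | 0 } so -1/4
val(RBBR) = { -1 -1/2 | -1/4 0 } so -3/8
val(RBBRR) = { -1 -1/2 | -3/8 -1/4 0 } so -7/16
val(RBBRRR) = { -1 -1/2 | -7/16 -3/8 -1/4 0 } so -15/32
val(RBBRRRR) = { -1 -1/2 | -15/32 -7/16 -3/8 -1/4 0 } so -31/64
val(RBBRRRRR) = { -1 -1/2 | -31/64 -15/32 -7/16 -3/8 -1/4 0 } so -63/128
val(RBBRRRRRR) = { -1 -1/2 | -63/128 -31/64 -15/32 -7/16 -3/8 -1/4 0 } so -127/256
val(RBBRRRRRRB) = { -1 -1/2 -127/256 | -63/128 -31/64 -15/32 -7/16 -3/8 -1/4 0 } so -253/512
val(RBBRRRRRRBR) = { -1 -1/2 -127/256 | -253/512 -63/128 -31/64 -15/32 -7/16 -3/8 -1/4 0 } so -507/1024
val(RBBRRRRRRBRR) = { -1 -1/2 -127/256 | -507/1024 -253/512 -63/128 -31/64 -15/32 -7/16 -3/8 -1/4 0 } so -1015/2048
val(RBBRRRRRRBRRR) = { -1 -1/2 -127/256 | -1015/2048 -507/1024 -253/512 -63/128 -31/64 -15/32 -7/16 -3/8 -1/4 0 } so -2031/4096
val(RBBRRRRRRBRRRB) = { -1 -1/2 -127/256 -2031/4096 | -1015/2048 -507/1024 -253/512 -63/128 -31/64 -15/32 -7/16 -3/8 -1/4 0 } so -4061/8192
val(RBBRRRRRRBRRRBR) = { -1 -1/2 -127/256 -2031/4096 | -4061/8192 -1015/2048 -507/1024 -253/512 -63/128 -31/64 -15/32 -7/16 -3/8 -1/4 0 } so -8123/16384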